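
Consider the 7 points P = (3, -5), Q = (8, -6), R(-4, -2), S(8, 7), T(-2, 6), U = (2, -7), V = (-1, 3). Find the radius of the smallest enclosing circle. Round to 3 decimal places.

7.906

By Welzl's lemma the MEC is supported by two points (diametrically opposite) or three points (on a circumcircle).
The minimum enclosing circle is determined by three boundary points: Q, R, S.
Their circumcentre is (3.5, 0.5) with r² = 62.5.
The farthest remaining point T is at distance² 60.5 ≤ 62.5.
r = √(62.5) ≈ 7.906.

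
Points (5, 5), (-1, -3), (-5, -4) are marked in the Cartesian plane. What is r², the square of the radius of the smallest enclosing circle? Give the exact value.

Call the three points A, B, C in the order given.
Side lengths²: AB² = 100, AC² = 181, BC² = 17.
Since AC² = 181 ≥ 100 + 17 = 117, the angle opposite AC is not acute, so the smallest enclosing circle has AC as diameter.
Centre = midpoint of AC = (0, 0.5), r² = 181/4 = 45.25.

45.25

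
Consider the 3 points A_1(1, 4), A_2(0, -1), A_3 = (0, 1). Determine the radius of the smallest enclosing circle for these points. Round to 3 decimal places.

2.550

Side lengths²: A_1A_2² = 26, A_1A_3² = 10, A_2A_3² = 4.
Since A_1A_2² = 26 ≥ 10 + 4 = 14, the angle opposite A_1A_2 is not acute, so the smallest enclosing circle has A_1A_2 as diameter.
Centre = midpoint of A_1A_2 = (0.5, 1.5), r² = 26/4 = 6.5.
r = √(6.5) ≈ 2.550.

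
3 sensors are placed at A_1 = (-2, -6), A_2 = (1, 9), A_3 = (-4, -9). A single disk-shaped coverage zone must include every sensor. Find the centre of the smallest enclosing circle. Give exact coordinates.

Side lengths²: A_1A_2² = 234, A_1A_3² = 13, A_2A_3² = 349.
Since A_2A_3² = 349 ≥ 234 + 13 = 247, the angle opposite A_2A_3 is not acute, so the smallest enclosing circle has A_2A_3 as diameter.
Centre = midpoint of A_2A_3 = (-1.5, 0), r² = 349/4 = 87.25.
Centre = (-1.5, 0).

(-1.5, 0)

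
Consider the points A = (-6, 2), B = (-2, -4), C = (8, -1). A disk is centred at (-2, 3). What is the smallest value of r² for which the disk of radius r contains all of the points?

116

The required radius is the distance from (-2, 3) to the farthest point.
Squared distances: 17, 49, 116.
Maximum is 116, attained at C.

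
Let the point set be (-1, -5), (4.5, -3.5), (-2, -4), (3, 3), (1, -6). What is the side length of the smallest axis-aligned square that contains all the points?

9

The bounding box has width 6.5 and height 9.
An axis-aligned square enclosing the set must have side ≥ max(width, height).
So the minimum side is max(6.5, 9) = 9.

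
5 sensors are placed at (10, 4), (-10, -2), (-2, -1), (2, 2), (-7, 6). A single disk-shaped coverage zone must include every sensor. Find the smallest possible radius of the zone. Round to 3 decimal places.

A smallest enclosing disk is always determined by at most three of the input points on its boundary.
The farthest pair is (10, 4)–(-10, -2) with squared distance 436. The circle on this segment as diameter has centre (0, 1) and r² = 436/4 = 109.
Check (-2, -1): distance² to centre = 8 ≤ 109, so it lies inside.
All remaining points lie in this disk, and no smaller disk contains both endpoints, so this is the minimum enclosing circle.
r = √109 ≈ 10.440.

10.440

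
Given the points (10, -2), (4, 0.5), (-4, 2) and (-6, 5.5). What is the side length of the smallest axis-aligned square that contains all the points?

The bounding box has width 16 and height 7.5.
An axis-aligned square enclosing the set must have side ≥ max(width, height).
So the minimum side is max(16, 7.5) = 16.

16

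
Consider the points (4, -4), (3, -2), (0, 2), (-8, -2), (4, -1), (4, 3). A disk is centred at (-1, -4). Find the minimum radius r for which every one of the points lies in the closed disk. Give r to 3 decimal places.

8.602

The required radius is the distance from (-1, -4) to the farthest point.
Squared distances: 25, 20, 37, 53, 34, 74.
Maximum is 74, attained at (4, 3).
r = √74 ≈ 8.602.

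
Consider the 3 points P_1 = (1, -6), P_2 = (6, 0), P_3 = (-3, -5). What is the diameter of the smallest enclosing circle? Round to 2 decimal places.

10.30

Side lengths²: P_1P_2² = 61, P_1P_3² = 17, P_2P_3² = 106.
Since P_2P_3² = 106 ≥ 61 + 17 = 78, the angle opposite P_2P_3 is not acute, so the smallest enclosing circle has P_2P_3 as diameter.
Centre = midpoint of P_2P_3 = (1.5, -2.5), r² = 106/4 = 26.5.
Diameter = 2r = 2√(26.5) ≈ 10.30.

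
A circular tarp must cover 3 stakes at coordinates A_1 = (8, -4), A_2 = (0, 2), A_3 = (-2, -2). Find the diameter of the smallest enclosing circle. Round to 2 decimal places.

10.37

Side lengths²: A_1A_2² = 100, A_1A_3² = 104, A_2A_3² = 20.
Since A_1A_3² = 104 < 100 + 20 = 120, the triangle is acute, so the smallest enclosing circle is the circumcircle.
Circumcentre = (35/11, -23/11), r² = 3250/121.
Diameter = 2r = 2√(3250/121) ≈ 10.37.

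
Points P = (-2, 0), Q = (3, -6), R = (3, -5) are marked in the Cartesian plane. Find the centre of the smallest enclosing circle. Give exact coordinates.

(0.5, -3)

Side lengths²: PQ² = 61, PR² = 50, QR² = 1.
Since PQ² = 61 ≥ 50 + 1 = 51, the angle opposite PQ is not acute, so the smallest enclosing circle has PQ as diameter.
Centre = midpoint of PQ = (0.5, -3), r² = 61/4 = 15.25.
Centre = (0.5, -3).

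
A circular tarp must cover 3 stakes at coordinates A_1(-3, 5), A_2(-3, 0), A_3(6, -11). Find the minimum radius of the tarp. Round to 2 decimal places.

Side lengths²: A_1A_2² = 25, A_1A_3² = 337, A_2A_3² = 202.
Since A_1A_3² = 337 ≥ 202 + 25 = 227, the angle opposite A_1A_3 is not acute, so the smallest enclosing circle has A_1A_3 as diameter.
Centre = midpoint of A_1A_3 = (1.5, -3), r² = 337/4 = 84.25.
r = √(84.25) ≈ 9.18.

9.18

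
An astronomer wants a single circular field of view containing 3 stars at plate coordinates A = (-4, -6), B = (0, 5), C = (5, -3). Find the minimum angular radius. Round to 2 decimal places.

Side lengths²: AB² = 137, AC² = 90, BC² = 89.
Since AB² = 137 < 90 + 89 = 179, the triangle is acute, so the smallest enclosing circle is the circumcircle.
Circumcentre = (-39/58, -57/58), r² = 60965/1682.
r = √(60965/1682) ≈ 6.02.

6.02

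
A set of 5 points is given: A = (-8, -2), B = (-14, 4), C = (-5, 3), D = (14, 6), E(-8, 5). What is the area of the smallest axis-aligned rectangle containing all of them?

x ranges over [-14, 14], width 28.
y ranges over [-2, 6], height 8.
Area = 28 × 8 = 224.

224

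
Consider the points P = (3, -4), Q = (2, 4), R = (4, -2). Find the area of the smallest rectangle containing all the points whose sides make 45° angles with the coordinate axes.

In coordinates u = x + y, v = x − y the rectangle is axis-aligned; the map (x,y)→(u,v) scales areas by 2.
u-values: -1, 6, 2; range = 6 − (-1) = 7.
v-values: 7, -2, 6; range = 7 − (-2) = 9.
Area = (7 × 9) / 2 = 31.5.

31.5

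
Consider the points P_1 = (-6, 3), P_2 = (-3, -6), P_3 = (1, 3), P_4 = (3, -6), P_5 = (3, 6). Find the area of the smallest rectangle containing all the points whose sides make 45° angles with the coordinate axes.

162

In coordinates u = x + y, v = x − y the rectangle is axis-aligned; the map (x,y)→(u,v) scales areas by 2.
u-values: -3, -9, 4, -3, 9; range = 9 − (-9) = 18.
v-values: -9, 3, -2, 9, -3; range = 9 − (-9) = 18.
Area = (18 × 18) / 2 = 162.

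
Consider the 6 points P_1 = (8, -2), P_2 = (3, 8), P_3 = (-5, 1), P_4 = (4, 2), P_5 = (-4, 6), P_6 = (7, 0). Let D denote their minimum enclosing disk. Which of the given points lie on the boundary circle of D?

P_1, P_5

By Welzl's lemma the MEC is supported by two points (diametrically opposite) or three points (on a circumcircle).
The farthest pair is P_1–P_5 with squared distance 208. The circle on this segment as diameter has centre (2, 2) and r² = 208/4 = 52.
Check P_2: distance² to centre = 37 ≤ 52, so it lies inside.
All remaining points lie in this disk, and no smaller disk contains both endpoints, so this is the minimum enclosing circle.
The points at distance exactly r from the centre are P_1, P_5 — 2 points.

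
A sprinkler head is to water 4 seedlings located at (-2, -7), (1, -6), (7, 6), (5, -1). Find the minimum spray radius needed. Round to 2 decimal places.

The minimum enclosing circle of a finite set is fixed by two of the points (as a diameter) or three (as a circumcircle).
The farthest pair is (-2, -7)–(7, 6) with squared distance 250. The circle on this segment as diameter has centre (2.5, -0.5) and r² = 250/4 = 62.5.
Check (1, -6): distance² to centre = 32.5 ≤ 62.5, so it lies inside.
All remaining points lie in this disk, and no smaller disk contains both endpoints, so this is the minimum enclosing circle.
r = √(62.5) ≈ 7.91.

7.91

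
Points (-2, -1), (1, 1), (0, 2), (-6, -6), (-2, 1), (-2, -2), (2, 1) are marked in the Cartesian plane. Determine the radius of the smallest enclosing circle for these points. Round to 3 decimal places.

The farthest pair is (-6, -6)–(2, 1) with squared distance 113. The circle on this segment as diameter has centre (-2, -2.5) and r² = 113/4 = 28.25.
Check (-2, -1): distance² to centre = 2.25 ≤ 28.25, so it lies inside.
All remaining points lie in this disk, and no smaller disk contains both endpoints, so this is the minimum enclosing circle.
r = √(28.25) ≈ 5.315.

5.315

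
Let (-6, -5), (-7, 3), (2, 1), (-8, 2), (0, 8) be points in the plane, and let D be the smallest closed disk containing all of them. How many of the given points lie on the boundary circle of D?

By Welzl's lemma the MEC is supported by two points (diametrically opposite) or three points (on a circumcircle).
The farthest pair is (-6, -5)–(0, 8) with squared distance 205. The circle on this segment as diameter has centre (-3, 1.5) and r² = 205/4 = 51.25.
Check (-7, 3): distance² to centre = 18.25 ≤ 51.25, so it lies inside.
All remaining points lie in this disk, and no smaller disk contains both endpoints, so this is the minimum enclosing circle.
The points at distance exactly r from the centre are (-6, -5), (0, 8) — 2 points.

2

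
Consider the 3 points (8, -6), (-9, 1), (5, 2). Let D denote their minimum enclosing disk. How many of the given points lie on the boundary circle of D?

Call the three points A, B, C in the order given.
Side lengths²: AB² = 338, AC² = 73, BC² = 197.
Since AB² = 338 ≥ 197 + 73 = 270, the angle opposite AB is not acute, so the smallest enclosing circle has AB as diameter.
Centre = midpoint of AB = (-0.5, -2.5), r² = 338/4 = 84.5.
The points at distance exactly r from the centre are (8, -6), (-9, 1) — 2 points.

2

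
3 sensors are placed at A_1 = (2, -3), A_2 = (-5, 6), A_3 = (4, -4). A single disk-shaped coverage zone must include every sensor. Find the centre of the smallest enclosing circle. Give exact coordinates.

(-0.5, 1)

Side lengths²: A_1A_2² = 130, A_1A_3² = 5, A_2A_3² = 181.
Since A_2A_3² = 181 ≥ 130 + 5 = 135, the angle opposite A_2A_3 is not acute, so the smallest enclosing circle has A_2A_3 as diameter.
Centre = midpoint of A_2A_3 = (-0.5, 1), r² = 181/4 = 45.25.
Centre = (-0.5, 1).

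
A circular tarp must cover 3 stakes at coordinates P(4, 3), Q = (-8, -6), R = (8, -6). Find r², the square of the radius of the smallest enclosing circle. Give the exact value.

2425/36

Side lengths²: PQ² = 225, PR² = 97, QR² = 256.
Since QR² = 256 < 225 + 97 = 322, the triangle is acute, so the smallest enclosing circle is the circumcircle.
Circumcentre = (0, -25/6), r² = 2425/36.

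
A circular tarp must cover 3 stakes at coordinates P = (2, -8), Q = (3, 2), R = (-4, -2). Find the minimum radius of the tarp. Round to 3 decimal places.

Side lengths²: PQ² = 101, PR² = 72, QR² = 65.
Since PQ² = 101 < 72 + 65 = 137, the triangle is acute, so the smallest enclosing circle is the circumcircle.
Circumcentre = (25/22, -63/22), r² = 6565/242.
r = √(6565/242) ≈ 5.208.

5.208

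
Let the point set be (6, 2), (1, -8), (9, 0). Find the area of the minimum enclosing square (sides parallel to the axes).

100

The bounding box has width 8 and height 10.
An axis-aligned square enclosing the set must have side ≥ max(width, height).
So the minimum side is max(8, 10) = 10.
Area = 10² = 100.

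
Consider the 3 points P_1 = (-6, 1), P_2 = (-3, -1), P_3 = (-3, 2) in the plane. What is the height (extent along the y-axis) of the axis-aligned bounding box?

max y = 2, min y = -1, so height = 3.

3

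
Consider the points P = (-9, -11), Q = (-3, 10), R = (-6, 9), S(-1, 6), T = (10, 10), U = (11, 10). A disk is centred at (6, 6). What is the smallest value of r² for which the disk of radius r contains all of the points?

514

The required radius is the distance from (6, 6) to the farthest point.
Squared distances: 514, 97, 153, 49, 32, 41.
Maximum is 514, attained at P.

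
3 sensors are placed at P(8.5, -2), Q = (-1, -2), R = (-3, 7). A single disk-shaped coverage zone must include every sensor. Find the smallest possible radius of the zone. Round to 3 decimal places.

7.302

Side lengths²: PQ² = 90.25, PR² = 213.25, QR² = 85.
Since PR² = 213.25 ≥ 90.25 + 85 = 175.25, the angle opposite PR is not acute, so the smallest enclosing circle has PR as diameter.
Centre = midpoint of PR = (2.75, 2.5), r² = 213.25/4 = 53.3125.
r = √(53.3125) ≈ 7.302.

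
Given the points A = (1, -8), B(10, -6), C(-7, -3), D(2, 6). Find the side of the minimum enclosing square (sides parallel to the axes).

17

The bounding box has width 17 and height 14.
An axis-aligned square enclosing the set must have side ≥ max(width, height).
So the minimum side is max(17, 14) = 17.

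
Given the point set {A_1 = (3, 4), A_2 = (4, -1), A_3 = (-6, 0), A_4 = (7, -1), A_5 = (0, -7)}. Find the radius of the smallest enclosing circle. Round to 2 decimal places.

The minimum enclosing circle of a finite set is fixed by two of the points (as a diameter) or three (as a circumcircle).
The farthest pair is A_3–A_4 with squared distance 170. The circle on this segment as diameter has centre (0.5, -0.5) and r² = 170/4 = 42.5.
Check A_1: distance² to centre = 26.5 ≤ 42.5, so it lies inside.
All remaining points lie in this disk, and no smaller disk contains both endpoints, so this is the minimum enclosing circle.
r = √(42.5) ≈ 6.52.

6.52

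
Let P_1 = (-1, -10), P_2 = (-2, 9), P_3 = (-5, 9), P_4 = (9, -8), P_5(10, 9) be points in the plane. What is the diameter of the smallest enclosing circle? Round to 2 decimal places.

22.44

By Welzl's lemma the MEC is supported by two points (diametrically opposite) or three points (on a circumcircle).
The minimum enclosing circle is determined by three boundary points: P_1, P_3, P_5.
Their circumcentre is (2.5, 25/38) with r² = 90857/722.
The farthest remaining point P_4 is at distance² 84625/722 ≤ 90857/722.
Diameter = 2r = 2√(90857/722) ≈ 22.44.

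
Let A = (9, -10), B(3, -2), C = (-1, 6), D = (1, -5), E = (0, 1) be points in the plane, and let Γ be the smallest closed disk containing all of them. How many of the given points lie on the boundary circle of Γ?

2

The farthest pair is A–C with squared distance 356. The circle on this segment as diameter has centre (4, -2) and r² = 356/4 = 89.
Check B: distance² to centre = 1 ≤ 89, so it lies inside.
All remaining points lie in this disk, and no smaller disk contains both endpoints, so this is the minimum enclosing circle.
The points at distance exactly r from the centre are A, C — 2 points.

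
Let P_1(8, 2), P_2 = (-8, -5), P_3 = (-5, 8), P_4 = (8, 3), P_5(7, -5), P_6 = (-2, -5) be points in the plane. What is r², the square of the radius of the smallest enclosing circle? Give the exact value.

A smallest enclosing disk is always determined by at most three of the input points on its boundary.
The minimum enclosing circle is determined by three boundary points: P_2, P_3, P_5.
Their circumcentre is (-0.5, 3/26) with r² = 27857/338.
The farthest remaining point P_4 is at distance² 27233/338 ≤ 27857/338.

27857/338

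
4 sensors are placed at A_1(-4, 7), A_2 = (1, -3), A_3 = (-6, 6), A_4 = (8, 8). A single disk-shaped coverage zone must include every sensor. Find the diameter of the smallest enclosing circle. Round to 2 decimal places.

15.02

The minimum enclosing circle of a finite set is fixed by two of the points (as a diameter) or three (as a circumcircle).
The minimum enclosing circle is determined by three boundary points: A_2, A_3, A_4.
Their circumcentre is (19/14, 4.5) with r² = 5525/98.
The farthest remaining point A_1 is at distance² 3425/98 ≤ 5525/98.
Diameter = 2r = 2√(5525/98) ≈ 15.02.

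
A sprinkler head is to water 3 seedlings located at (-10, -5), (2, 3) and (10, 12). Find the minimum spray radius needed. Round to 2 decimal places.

Call the three points A, B, C in the order given.
Side lengths²: AB² = 208, AC² = 689, BC² = 145.
Since AC² = 689 ≥ 208 + 145 = 353, the angle opposite AC is not acute, so the smallest enclosing circle has AC as diameter.
Centre = midpoint of AC = (0, 3.5), r² = 689/4 = 172.25.
r = √(172.25) ≈ 13.12.

13.12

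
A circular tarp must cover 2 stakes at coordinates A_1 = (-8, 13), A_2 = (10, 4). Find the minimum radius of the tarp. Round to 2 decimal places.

10.06

The smallest circle enclosing two points has them as diameter endpoints.
Centre = midpoint = (1, 8.5); r² = |A_1A_2|²/4 = 405/4 = 101.25.
r = √(101.25) ≈ 10.06.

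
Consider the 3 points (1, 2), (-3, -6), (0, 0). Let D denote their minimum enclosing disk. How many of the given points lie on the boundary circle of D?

2

Call the three points A, B, C in the order given.
Side lengths²: AB² = 80, AC² = 5, BC² = 45.
Since AB² = 80 ≥ 45 + 5 = 50, the angle opposite AB is not acute, so the smallest enclosing circle has AB as diameter.
Centre = midpoint of AB = (-1, -2), r² = 80/4 = 20.
The points at distance exactly r from the centre are (1, 2), (-3, -6) — 2 points.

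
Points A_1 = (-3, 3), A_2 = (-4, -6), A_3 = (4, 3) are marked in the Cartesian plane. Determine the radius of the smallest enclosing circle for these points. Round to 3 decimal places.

Side lengths²: A_1A_2² = 82, A_1A_3² = 49, A_2A_3² = 145.
Since A_2A_3² = 145 ≥ 82 + 49 = 131, the angle opposite A_2A_3 is not acute, so the smallest enclosing circle has A_2A_3 as diameter.
Centre = midpoint of A_2A_3 = (0, -1.5), r² = 145/4 = 36.25.
r = √(36.25) ≈ 6.021.

6.021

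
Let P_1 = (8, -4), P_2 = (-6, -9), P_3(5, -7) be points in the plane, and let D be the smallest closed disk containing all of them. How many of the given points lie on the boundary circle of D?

2

Side lengths²: P_1P_2² = 221, P_1P_3² = 18, P_2P_3² = 125.
Since P_1P_2² = 221 ≥ 125 + 18 = 143, the angle opposite P_1P_2 is not acute, so the smallest enclosing circle has P_1P_2 as diameter.
Centre = midpoint of P_1P_2 = (1, -6.5), r² = 221/4 = 55.25.
The points at distance exactly r from the centre are P_1, P_2 — 2 points.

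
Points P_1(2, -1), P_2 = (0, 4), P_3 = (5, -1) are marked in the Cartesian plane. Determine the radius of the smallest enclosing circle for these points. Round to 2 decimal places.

Side lengths²: P_1P_2² = 29, P_1P_3² = 9, P_2P_3² = 50.
Since P_2P_3² = 50 ≥ 29 + 9 = 38, the angle opposite P_2P_3 is not acute, so the smallest enclosing circle has P_2P_3 as diameter.
Centre = midpoint of P_2P_3 = (2.5, 1.5), r² = 50/4 = 12.5.
r = √(12.5) ≈ 3.54.

3.54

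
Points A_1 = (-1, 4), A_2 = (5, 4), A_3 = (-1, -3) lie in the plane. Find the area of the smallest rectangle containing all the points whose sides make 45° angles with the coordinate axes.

45.5

In coordinates u = x + y, v = x − y the rectangle is axis-aligned; the map (x,y)→(u,v) scales areas by 2.
u-values: 3, 9, -4; range = 9 − (-4) = 13.
v-values: -5, 1, 2; range = 2 − (-5) = 7.
Area = (13 × 7) / 2 = 45.5.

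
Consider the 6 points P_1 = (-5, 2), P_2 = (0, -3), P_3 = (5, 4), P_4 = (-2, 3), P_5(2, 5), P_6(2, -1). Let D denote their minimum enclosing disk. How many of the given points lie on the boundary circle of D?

The minimum enclosing circle of a finite set is fixed by two of the points (as a diameter) or three (as a circumcircle).
The minimum enclosing circle is determined by three boundary points: P_1, P_2, P_3.
Their circumcentre is (1/6, 13/6) with r² = 481/18.
The farthest remaining point P_6 is at distance² 241/18 ≤ 481/18.
The points at distance exactly r from the centre are P_1, P_2, P_3 — 3 points.

3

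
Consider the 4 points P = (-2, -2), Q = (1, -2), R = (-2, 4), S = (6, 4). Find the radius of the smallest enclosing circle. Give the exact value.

5

By Welzl's lemma the MEC is supported by two points (diametrically opposite) or three points (on a circumcircle).
The farthest pair is P–S with squared distance 100. The circle on this segment as diameter has centre (2, 1) and r² = 100/4 = 25.
Check Q: distance² to centre = 10 ≤ 25, so it lies inside.
All remaining points lie in this disk, and no smaller disk contains both endpoints, so this is the minimum enclosing circle.
r = √25 = 5.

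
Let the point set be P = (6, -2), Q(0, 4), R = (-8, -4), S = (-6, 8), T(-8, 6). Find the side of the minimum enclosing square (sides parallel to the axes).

14

The bounding box has width 14 and height 12.
An axis-aligned square enclosing the set must have side ≥ max(width, height).
So the minimum side is max(14, 12) = 14.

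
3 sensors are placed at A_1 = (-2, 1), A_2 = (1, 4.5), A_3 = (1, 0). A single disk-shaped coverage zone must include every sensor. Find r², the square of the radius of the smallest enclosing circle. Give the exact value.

425/72

Side lengths²: A_1A_2² = 21.25, A_1A_3² = 10, A_2A_3² = 20.25.
Since A_1A_2² = 21.25 < 20.25 + 10 = 30.25, the triangle is acute, so the smallest enclosing circle is the circumcircle.
Circumcentre = (1/12, 2.25), r² = 425/72.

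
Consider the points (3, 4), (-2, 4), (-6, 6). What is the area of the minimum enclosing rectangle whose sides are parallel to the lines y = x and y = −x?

In coordinates u = x + y, v = x − y the rectangle is axis-aligned; the map (x,y)→(u,v) scales areas by 2.
u-values: 7, 2, 0; range = 7 − 0 = 7.
v-values: -1, -6, -12; range = -1 − (-12) = 11.
Area = (7 × 11) / 2 = 38.5.

38.5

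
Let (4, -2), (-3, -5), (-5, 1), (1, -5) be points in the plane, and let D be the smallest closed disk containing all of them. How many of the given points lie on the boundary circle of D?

3

The minimum enclosing circle is determined by three boundary points: (4, -2), (-3, -5), (-5, 1).
Their circumcentre is (-0.625, -0.875) with r² = 22.65625.
The farthest remaining point (1, -5) is at distance² 19.65625 ≤ 22.65625.
The points at distance exactly r from the centre are (4, -2), (-3, -5), (-5, 1) — 3 points.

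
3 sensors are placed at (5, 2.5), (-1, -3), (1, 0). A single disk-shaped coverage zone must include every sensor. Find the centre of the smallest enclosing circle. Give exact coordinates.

Call the three points A, B, C in the order given.
Side lengths²: AB² = 66.25, AC² = 22.25, BC² = 13.
Since AB² = 66.25 ≥ 22.25 + 13 = 35.25, the angle opposite AB is not acute, so the smallest enclosing circle has AB as diameter.
Centre = midpoint of AB = (2, -0.25), r² = 66.25/4 = 16.5625.
Centre = (2, -0.25).

(2, -0.25)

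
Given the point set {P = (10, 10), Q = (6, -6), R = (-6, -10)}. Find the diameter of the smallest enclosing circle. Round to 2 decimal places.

25.61

Side lengths²: PQ² = 272, PR² = 656, QR² = 160.
Since PR² = 656 ≥ 272 + 160 = 432, the angle opposite PR is not acute, so the smallest enclosing circle has PR as diameter.
Centre = midpoint of PR = (2, 0), r² = 656/4 = 164.
Diameter = 2r = 2√164 ≈ 25.61.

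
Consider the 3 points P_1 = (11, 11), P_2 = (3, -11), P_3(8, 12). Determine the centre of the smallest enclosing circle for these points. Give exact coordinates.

Side lengths²: P_1P_2² = 548, P_1P_3² = 10, P_2P_3² = 554.
Since P_2P_3² = 554 < 548 + 10 = 558, the triangle is acute, so the smallest enclosing circle is the circumcircle.
Circumcentre = (215/37, 16/37), r² = 189745/1369.
Centre = (215/37, 16/37).

(215/37, 16/37)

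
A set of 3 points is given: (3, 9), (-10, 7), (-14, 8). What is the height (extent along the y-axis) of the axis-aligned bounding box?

2

max y = 9, min y = 7, so height = 2.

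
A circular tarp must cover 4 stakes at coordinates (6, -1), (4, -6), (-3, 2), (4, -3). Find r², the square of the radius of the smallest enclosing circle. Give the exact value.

16385/578

A smallest enclosing disk is always determined by at most three of the input points on its boundary.
The minimum enclosing circle is determined by three boundary points: (6, -1), (4, -6), (-3, 2).
Their circumcentre is (25/34, -61/34) with r² = 16385/578.
The farthest remaining point (4, -3) is at distance² 7001/578 ≤ 16385/578.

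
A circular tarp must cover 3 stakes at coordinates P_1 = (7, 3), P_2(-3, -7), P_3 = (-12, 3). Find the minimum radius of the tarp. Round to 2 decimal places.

Side lengths²: P_1P_2² = 200, P_1P_3² = 361, P_2P_3² = 181.
Since P_1P_3² = 361 < 200 + 181 = 381, the triangle is acute, so the smallest enclosing circle is the circumcircle.
Circumcentre = (-2.5, 2.5), r² = 90.5.
r = √(90.5) ≈ 9.51.

9.51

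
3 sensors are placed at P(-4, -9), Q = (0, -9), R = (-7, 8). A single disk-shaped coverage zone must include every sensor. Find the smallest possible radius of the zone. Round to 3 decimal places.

9.192

Side lengths²: PQ² = 16, PR² = 298, QR² = 338.
Since QR² = 338 ≥ 298 + 16 = 314, the angle opposite QR is not acute, so the smallest enclosing circle has QR as diameter.
Centre = midpoint of QR = (-3.5, -0.5), r² = 338/4 = 84.5.
r = √(84.5) ≈ 9.192.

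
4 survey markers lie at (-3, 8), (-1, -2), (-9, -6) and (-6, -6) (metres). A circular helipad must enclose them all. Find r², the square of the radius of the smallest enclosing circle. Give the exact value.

58

The minimum enclosing circle of a finite set is fixed by two of the points (as a diameter) or three (as a circumcircle).
The farthest pair is (-3, 8)–(-9, -6) with squared distance 232. The circle on this segment as diameter has centre (-6, 1) and r² = 232/4 = 58.
Check (-1, -2): distance² to centre = 34 ≤ 58, so it lies inside.
All remaining points lie in this disk, and no smaller disk contains both endpoints, so this is the minimum enclosing circle.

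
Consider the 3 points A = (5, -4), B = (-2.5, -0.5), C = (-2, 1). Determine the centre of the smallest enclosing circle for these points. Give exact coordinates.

(1.5, -1.5)

Side lengths²: AB² = 68.5, AC² = 74, BC² = 2.5.
Since AC² = 74 ≥ 68.5 + 2.5 = 71, the angle opposite AC is not acute, so the smallest enclosing circle has AC as diameter.
Centre = midpoint of AC = (1.5, -1.5), r² = 74/4 = 18.5.
Centre = (1.5, -1.5).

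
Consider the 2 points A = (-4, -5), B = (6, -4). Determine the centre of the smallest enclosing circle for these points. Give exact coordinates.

The smallest circle enclosing two points has them as diameter endpoints.
Centre = midpoint = (1, -4.5); r² = |AB|²/4 = 101/4 = 25.25.
Centre = (1, -4.5).

(1, -4.5)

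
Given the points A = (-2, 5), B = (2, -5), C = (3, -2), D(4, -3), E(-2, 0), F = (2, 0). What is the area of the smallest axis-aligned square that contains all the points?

100

The bounding box has width 6 and height 10.
An axis-aligned square enclosing the set must have side ≥ max(width, height).
So the minimum side is max(6, 10) = 10.
Area = 10² = 100.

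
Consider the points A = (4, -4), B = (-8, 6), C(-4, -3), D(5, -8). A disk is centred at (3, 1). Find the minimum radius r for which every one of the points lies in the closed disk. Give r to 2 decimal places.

12.08

The required radius is the distance from (3, 1) to the farthest point.
Squared distances: 26, 146, 65, 85.
Maximum is 146, attained at B.
r = √146 ≈ 12.08.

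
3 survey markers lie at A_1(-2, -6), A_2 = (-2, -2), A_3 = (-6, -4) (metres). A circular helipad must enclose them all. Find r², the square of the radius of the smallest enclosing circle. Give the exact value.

6.25

Side lengths²: A_1A_2² = 16, A_1A_3² = 20, A_2A_3² = 20.
Since A_2A_3² = 20 < 20 + 16 = 36, the triangle is acute, so the smallest enclosing circle is the circumcircle.
Circumcentre = (-3.5, -4), r² = 6.25.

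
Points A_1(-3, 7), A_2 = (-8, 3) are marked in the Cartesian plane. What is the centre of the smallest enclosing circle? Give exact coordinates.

(-5.5, 5)

The smallest circle enclosing two points has them as diameter endpoints.
Centre = midpoint = (-5.5, 5); r² = |A_1A_2|²/4 = 41/4 = 10.25.
Centre = (-5.5, 5).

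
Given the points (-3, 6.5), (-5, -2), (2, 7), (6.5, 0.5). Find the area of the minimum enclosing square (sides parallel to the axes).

The bounding box has width 11.5 and height 9.
An axis-aligned square enclosing the set must have side ≥ max(width, height).
So the minimum side is max(11.5, 9) = 11.5.
Area = 11.5² = 132.25.

132.25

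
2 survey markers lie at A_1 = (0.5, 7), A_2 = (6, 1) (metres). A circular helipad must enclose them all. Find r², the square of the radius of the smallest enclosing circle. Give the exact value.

The smallest circle enclosing two points has them as diameter endpoints.
Centre = midpoint = (3.25, 4); r² = |A_1A_2|²/4 = 66.25/4 = 16.5625.

16.5625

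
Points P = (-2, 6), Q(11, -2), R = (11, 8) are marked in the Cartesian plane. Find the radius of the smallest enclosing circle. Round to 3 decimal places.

Side lengths²: PQ² = 233, PR² = 173, QR² = 100.
Since PQ² = 233 < 173 + 100 = 273, the triangle is acute, so the smallest enclosing circle is the circumcircle.
Circumcentre = (133/26, 3), r² = 40309/676.
r = √(40309/676) ≈ 7.722.

7.722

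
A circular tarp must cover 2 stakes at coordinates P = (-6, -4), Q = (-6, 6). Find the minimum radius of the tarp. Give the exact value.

5

The smallest circle enclosing two points has them as diameter endpoints.
Centre = midpoint = (-6, 1); r² = |PQ|²/4 = 100/4 = 25.
r = √25 = 5.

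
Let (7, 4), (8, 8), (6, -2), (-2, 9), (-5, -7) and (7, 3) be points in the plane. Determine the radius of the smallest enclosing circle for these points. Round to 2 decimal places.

9.92

The minimum enclosing circle of a finite set is fixed by two of the points (as a diameter) or three (as a circumcircle).
The farthest pair is (8, 8)–(-5, -7) with squared distance 394. The circle on this segment as diameter has centre (1.5, 0.5) and r² = 394/4 = 98.5.
Check (7, 4): distance² to centre = 42.5 ≤ 98.5, so it lies inside.
All remaining points lie in this disk, and no smaller disk contains both endpoints, so this is the minimum enclosing circle.
r = √(98.5) ≈ 9.92.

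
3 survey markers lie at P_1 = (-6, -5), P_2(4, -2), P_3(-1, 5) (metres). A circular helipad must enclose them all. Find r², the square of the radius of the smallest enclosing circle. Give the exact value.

20165/578

Side lengths²: P_1P_2² = 109, P_1P_3² = 125, P_2P_3² = 74.
Since P_1P_3² = 125 < 109 + 74 = 183, the triangle is acute, so the smallest enclosing circle is the circumcircle.
Circumcentre = (-61/34, -29/34), r² = 20165/578.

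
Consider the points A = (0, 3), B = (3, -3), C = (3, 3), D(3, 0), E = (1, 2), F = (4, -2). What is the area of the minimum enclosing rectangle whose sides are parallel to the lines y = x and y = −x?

27

In coordinates u = x + y, v = x − y the rectangle is axis-aligned; the map (x,y)→(u,v) scales areas by 2.
u-values: 3, 0, 6, 3, 3, 2; range = 6 − 0 = 6.
v-values: -3, 6, 0, 3, -1, 6; range = 6 − (-3) = 9.
Area = (6 × 9) / 2 = 27.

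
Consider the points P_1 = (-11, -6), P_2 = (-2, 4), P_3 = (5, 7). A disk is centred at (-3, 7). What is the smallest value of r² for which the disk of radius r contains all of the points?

233

The required radius is the distance from (-3, 7) to the farthest point.
Squared distances: 233, 10, 64.
Maximum is 233, attained at P_1.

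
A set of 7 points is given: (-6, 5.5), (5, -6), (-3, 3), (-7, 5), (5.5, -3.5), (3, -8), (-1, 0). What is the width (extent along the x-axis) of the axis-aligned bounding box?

max x = 5.5, min x = -7, so width = 12.5.

12.5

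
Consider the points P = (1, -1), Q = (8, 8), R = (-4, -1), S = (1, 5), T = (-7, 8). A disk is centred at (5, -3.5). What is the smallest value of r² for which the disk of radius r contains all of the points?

276.25

The required radius is the distance from (5, -3.5) to the farthest point.
Squared distances: 22.25, 141.25, 87.25, 88.25, 276.25.
Maximum is 276.25, attained at T.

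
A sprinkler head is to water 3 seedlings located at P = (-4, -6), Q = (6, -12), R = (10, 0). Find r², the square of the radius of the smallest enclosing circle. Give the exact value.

4930/81

Side lengths²: PQ² = 136, PR² = 232, QR² = 160.
Since PR² = 232 < 160 + 136 = 296, the triangle is acute, so the smallest enclosing circle is the circumcircle.
Circumcentre = (11/3, -41/9), r² = 4930/81.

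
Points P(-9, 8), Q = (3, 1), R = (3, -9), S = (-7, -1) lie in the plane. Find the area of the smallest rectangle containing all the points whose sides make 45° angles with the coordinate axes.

174

In coordinates u = x + y, v = x − y the rectangle is axis-aligned; the map (x,y)→(u,v) scales areas by 2.
u-values: -1, 4, -6, -8; range = 4 − (-8) = 12.
v-values: -17, 2, 12, -6; range = 12 − (-17) = 29.
Area = (12 × 29) / 2 = 174.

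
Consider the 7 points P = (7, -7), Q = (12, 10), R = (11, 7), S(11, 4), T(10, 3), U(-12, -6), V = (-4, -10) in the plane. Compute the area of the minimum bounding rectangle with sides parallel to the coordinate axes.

480

x ranges over [-12, 12], width 24.
y ranges over [-10, 10], height 20.
Area = 24 × 20 = 480.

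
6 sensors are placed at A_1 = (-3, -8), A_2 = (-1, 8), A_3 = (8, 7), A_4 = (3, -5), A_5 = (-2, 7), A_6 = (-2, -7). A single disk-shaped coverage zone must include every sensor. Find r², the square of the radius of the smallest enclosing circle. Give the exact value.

The minimum enclosing circle of a finite set is fixed by two of the points (as a diameter) or three (as a circumcircle).
The farthest pair is A_1–A_3 with squared distance 346. The circle on this segment as diameter has centre (2.5, -0.5) and r² = 346/4 = 86.5.
Check A_2: distance² to centre = 84.5 ≤ 86.5, so it lies inside.
All remaining points lie in this disk, and no smaller disk contains both endpoints, so this is the minimum enclosing circle.

86.5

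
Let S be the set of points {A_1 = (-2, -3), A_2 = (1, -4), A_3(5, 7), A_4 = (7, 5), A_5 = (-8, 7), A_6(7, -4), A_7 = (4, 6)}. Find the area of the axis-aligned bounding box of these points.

x ranges over [-8, 7], width 15.
y ranges over [-4, 7], height 11.
Area = 15 × 11 = 165.

165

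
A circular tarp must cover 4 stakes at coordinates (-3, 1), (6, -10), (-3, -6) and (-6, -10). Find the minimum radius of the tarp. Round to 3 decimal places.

7.366

By Welzl's lemma the MEC is supported by two points (diametrically opposite) or three points (on a circumcircle).
The minimum enclosing circle is determined by three boundary points: (-3, 1), (6, -10), (-6, -10).
Their circumcentre is (0, -63/11) with r² = 6565/121.
The farthest remaining point (-3, -6) is at distance² 1098/121 ≤ 6565/121.
r = √(6565/121) ≈ 7.366.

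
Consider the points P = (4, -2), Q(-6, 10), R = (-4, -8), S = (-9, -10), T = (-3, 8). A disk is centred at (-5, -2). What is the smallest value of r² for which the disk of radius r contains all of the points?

The required radius is the distance from (-5, -2) to the farthest point.
Squared distances: 81, 145, 37, 80, 104.
Maximum is 145, attained at Q.

145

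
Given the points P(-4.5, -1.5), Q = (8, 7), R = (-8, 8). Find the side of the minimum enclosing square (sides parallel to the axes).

16

The bounding box has width 16 and height 9.5.
An axis-aligned square enclosing the set must have side ≥ max(width, height).
So the minimum side is max(16, 9.5) = 16.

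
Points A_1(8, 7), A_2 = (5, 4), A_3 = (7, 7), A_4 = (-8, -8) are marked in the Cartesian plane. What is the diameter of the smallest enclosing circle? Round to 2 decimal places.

21.93

The minimum enclosing circle of a finite set is fixed by two of the points (as a diameter) or three (as a circumcircle).
The farthest pair is A_1–A_4 with squared distance 481. The circle on this segment as diameter has centre (0, -0.5) and r² = 481/4 = 120.25.
Check A_2: distance² to centre = 45.25 ≤ 120.25, so it lies inside.
All remaining points lie in this disk, and no smaller disk contains both endpoints, so this is the minimum enclosing circle.
Diameter = 2r = 2√(120.25) ≈ 21.93.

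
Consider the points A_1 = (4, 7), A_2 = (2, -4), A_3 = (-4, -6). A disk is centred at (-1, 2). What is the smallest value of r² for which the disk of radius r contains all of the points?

73

The required radius is the distance from (-1, 2) to the farthest point.
Squared distances: 50, 45, 73.
Maximum is 73, attained at A_3.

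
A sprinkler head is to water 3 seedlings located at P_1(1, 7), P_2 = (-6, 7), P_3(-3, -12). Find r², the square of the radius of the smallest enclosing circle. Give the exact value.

Side lengths²: P_1P_2² = 49, P_1P_3² = 377, P_2P_3² = 370.
Since P_1P_3² = 377 < 370 + 49 = 419, the triangle is acute, so the smallest enclosing circle is the circumcircle.
Circumcentre = (-2.5, -83/38), r² = 69745/722.

69745/722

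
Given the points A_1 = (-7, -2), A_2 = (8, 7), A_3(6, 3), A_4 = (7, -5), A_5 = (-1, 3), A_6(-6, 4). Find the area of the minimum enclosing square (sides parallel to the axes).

225

The bounding box has width 15 and height 12.
An axis-aligned square enclosing the set must have side ≥ max(width, height).
So the minimum side is max(15, 12) = 15.
Area = 15² = 225.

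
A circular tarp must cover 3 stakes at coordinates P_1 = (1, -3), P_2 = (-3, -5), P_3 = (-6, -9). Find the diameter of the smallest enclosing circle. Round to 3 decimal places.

Side lengths²: P_1P_2² = 20, P_1P_3² = 85, P_2P_3² = 25.
Since P_1P_3² = 85 ≥ 25 + 20 = 45, the angle opposite P_1P_3 is not acute, so the smallest enclosing circle has P_1P_3 as diameter.
Centre = midpoint of P_1P_3 = (-2.5, -6), r² = 85/4 = 21.25.
Diameter = 2r = 2√(21.25) ≈ 9.220.

9.220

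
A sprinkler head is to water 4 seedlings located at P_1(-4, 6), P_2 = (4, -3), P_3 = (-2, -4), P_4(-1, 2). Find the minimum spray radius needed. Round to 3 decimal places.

6.021

A smallest enclosing disk is always determined by at most three of the input points on its boundary.
The farthest pair is P_1–P_2 with squared distance 145. The circle on this segment as diameter has centre (0, 1.5) and r² = 145/4 = 36.25.
Check P_3: distance² to centre = 34.25 ≤ 36.25, so it lies inside.
All remaining points lie in this disk, and no smaller disk contains both endpoints, so this is the minimum enclosing circle.
r = √(36.25) ≈ 6.021.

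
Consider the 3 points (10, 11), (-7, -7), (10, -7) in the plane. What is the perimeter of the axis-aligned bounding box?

Width = max x − min x = 10 − (-7) = 17.
Height = max y − min y = 11 − (-7) = 18.
Perimeter = 2(17 + 18) = 70.

70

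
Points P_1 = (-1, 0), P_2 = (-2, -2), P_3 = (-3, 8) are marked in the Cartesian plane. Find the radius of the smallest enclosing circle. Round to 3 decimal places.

5.025

Side lengths²: P_1P_2² = 5, P_1P_3² = 68, P_2P_3² = 101.
Since P_2P_3² = 101 ≥ 68 + 5 = 73, the angle opposite P_2P_3 is not acute, so the smallest enclosing circle has P_2P_3 as diameter.
Centre = midpoint of P_2P_3 = (-2.5, 3), r² = 101/4 = 25.25.
r = √(25.25) ≈ 5.025.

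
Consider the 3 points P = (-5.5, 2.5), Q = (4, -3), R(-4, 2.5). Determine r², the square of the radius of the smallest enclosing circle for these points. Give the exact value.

30.125

Side lengths²: PQ² = 120.5, PR² = 2.25, QR² = 94.25.
Since PQ² = 120.5 ≥ 94.25 + 2.25 = 96.5, the angle opposite PQ is not acute, so the smallest enclosing circle has PQ as diameter.
Centre = midpoint of PQ = (-0.75, -0.25), r² = 120.5/4 = 30.125.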